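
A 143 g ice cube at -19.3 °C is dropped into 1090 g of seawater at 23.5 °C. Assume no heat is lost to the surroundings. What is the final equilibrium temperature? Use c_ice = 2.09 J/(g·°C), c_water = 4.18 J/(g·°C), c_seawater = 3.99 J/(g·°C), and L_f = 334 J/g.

Taking heat into each body as positive, Σ m c ΔT = 0:
ice -19.3→0 °C: 143×2.09×19.3 = 5768.2; melt ice: 143×334 = 47762; meltwater 0→T: 143×4.18×T = 597.74 T; seawater: 4349.1(T − 23.5)
4946.8 T = 102204 − 53530 = 48674
T ≈ 9.84 °C. Since T > 0 °C, the all-ice-melts assumption holds.

T_f ≈ 9.8 °C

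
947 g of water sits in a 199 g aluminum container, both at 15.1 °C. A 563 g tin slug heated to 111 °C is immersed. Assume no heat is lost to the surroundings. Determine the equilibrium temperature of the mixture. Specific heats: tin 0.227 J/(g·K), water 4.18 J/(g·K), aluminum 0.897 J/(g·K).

Heat gained plus heat lost sum to zero:
563×0.227×(T − 111) + 947×4.18×(T − 15.1) + 199×0.897×(T − 15.1) = 0
127.8(T − 111) + 3958.5(T − 15.1) + 178.5(T − 15.1) = 0
(127.8 + 3958.5 + 178.5) T = 127.8×111 + 3958.5×15.1 + 178.5×15.1
T ≈ 17.97 °C

T_f ≈ 18.0 °C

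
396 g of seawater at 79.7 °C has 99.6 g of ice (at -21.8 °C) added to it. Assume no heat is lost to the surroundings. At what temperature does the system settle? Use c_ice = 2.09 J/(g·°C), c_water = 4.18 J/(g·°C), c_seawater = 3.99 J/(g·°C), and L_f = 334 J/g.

T_f ≈ 44.1 °C

Setting the total heat transfer to zero:
ice -21.8→0 °C: 99.6×2.09×21.8 = 4538
  melt ice: 99.6×334 = 33266
  meltwater 0→T: 99.6×4.18×T = 416.33 T
  seawater: 1580(T − 79.7)
1996.4 T = 125929 − 37804 = 88125
T ≈ 44.14 °C (positive, so assuming full melt was valid).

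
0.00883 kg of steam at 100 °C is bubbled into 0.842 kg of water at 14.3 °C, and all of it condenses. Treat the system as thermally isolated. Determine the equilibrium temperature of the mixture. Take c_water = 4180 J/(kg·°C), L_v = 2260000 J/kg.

T_f ≈ 20.8 °C

Energy balance with sensible and latent terms:
latent heat released on condensation: 0.00883·2260000 = 19956; condensed water 100 °C→T: 36.91(T − 100); water warms: 0.842·4180·(T − 14.3) = 3519.6(T − 14.3)
3556.5 T = 19956 + 3690.9 + 50330 = 73976
T ≈ 20.80 °C, under the boiling point, so the assumption holds.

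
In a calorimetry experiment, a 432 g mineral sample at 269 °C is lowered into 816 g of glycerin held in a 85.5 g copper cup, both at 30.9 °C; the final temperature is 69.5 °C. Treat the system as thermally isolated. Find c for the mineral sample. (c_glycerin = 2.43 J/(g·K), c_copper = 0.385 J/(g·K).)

Taking heat into each body as positive, Σ m c ΔT = 0:
432×c×(69.5 − 269) + 816×2.43×(69.5 − 30.9) + 85.5×0.385×(69.5 − 30.9) = 0
-86184 c = -77810
c = -77810/-86184 ≈ 0.9028 J/(g·K)

c ≈ 0.903 J/(g·K)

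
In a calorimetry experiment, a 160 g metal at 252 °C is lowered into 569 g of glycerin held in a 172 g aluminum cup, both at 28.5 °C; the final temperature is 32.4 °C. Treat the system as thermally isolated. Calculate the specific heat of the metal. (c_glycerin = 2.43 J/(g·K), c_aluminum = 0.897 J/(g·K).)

c ≈ 0.171 J/(g·K)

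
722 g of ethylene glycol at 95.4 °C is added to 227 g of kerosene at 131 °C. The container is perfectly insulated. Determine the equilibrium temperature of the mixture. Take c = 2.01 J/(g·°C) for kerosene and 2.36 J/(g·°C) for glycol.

Set heat shed by the hot body equal to heat absorbed by the cold body:
227×2.01×(131 − T) = 722×2.36×(T − 95.4)
456.27(131 − T) = 1703.9(T − 95.4)
2160.2 T = 222325  ⇒  T ≈ 102.92 °C

T_f ≈ 102.9 °C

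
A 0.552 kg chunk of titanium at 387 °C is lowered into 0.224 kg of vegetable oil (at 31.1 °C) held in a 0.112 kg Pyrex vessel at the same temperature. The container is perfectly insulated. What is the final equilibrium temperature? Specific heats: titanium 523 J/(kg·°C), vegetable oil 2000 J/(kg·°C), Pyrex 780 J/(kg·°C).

With ΣQ=0 the equilibrium temperature is the m·c-weighted mean:
T_f = (288.7·387 + 448·31.1 + 87.36·31.1) / (288.7 + 448 + 87.36)
    = 128375 / 824.06 ≈ 155.78 °C

T_f ≈ 155.8 °C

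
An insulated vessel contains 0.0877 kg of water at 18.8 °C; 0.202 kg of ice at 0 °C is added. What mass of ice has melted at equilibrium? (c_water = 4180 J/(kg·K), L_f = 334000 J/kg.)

Cooling the water to 0 °C releases 0.0877×4180×18.8 = 6891.8 J.
Melting all 0.202 kg of ice would need 0.202×334000 = 67468 J.
Since 6891.8 < 67468 J, not all the ice melts; equilibrium is at 0 °C.
m_melt = 6891.8 / L_f = 0.02063 kg.

m_melted ≈ 0.0206 kg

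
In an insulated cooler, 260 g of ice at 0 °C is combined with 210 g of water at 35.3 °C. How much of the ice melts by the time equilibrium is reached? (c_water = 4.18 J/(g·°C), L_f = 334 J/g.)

Cooling the water to 0 °C releases 210×4.18×35.3 = 30986 J.
Melting all 260 g of ice would need 260×334 = 86840 J.
That's not enough to melt it all — equilibrium is at 0 °C with ice remaining.
m_melt = 30986 / L_f = 92.77 g.

m_melted ≈ 92.8 g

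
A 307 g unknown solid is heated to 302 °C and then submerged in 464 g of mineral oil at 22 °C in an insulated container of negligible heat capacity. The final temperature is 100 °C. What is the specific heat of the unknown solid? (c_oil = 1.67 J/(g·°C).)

Setting the total heat transfer to zero:
307×c×(100 − 302) + 464×1.67×(100 − 22) = 0
-62014 c = -60441
c = -60441/-62014 ≈ 0.9746 J/(g·°C)

c ≈ 0.975 J/(g·°C)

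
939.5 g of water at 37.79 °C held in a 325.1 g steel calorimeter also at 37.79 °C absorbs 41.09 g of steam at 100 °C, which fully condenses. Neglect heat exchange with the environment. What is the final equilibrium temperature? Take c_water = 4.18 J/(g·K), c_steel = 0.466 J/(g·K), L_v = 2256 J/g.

Net heat exchanged in the isolated system is zero:
condense steam: −41.09×2256 = −92699; condensed water 100 °C→T: 171.76(T − 100); original water: 3927.1(T − 37.79); steel cup: 325.1×0.466×(T − 37.79) = 151.5(T − 37.79)
4250.4 T = 92699 + 17176 + 154131 = 264005
T ≈ 62.11 °C — below 100 °C, confirming all the steam condensed.

T_f ≈ 62.1 °C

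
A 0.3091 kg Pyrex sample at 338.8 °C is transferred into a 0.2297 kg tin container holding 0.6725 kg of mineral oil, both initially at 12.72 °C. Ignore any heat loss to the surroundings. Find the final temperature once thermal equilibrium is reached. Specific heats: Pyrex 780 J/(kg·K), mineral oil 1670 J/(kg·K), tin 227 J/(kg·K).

T_f ≈ 68.2 °C

Net heat exchanged in the isolated system is zero:
0.3091×780×(T − 338.8) + 0.6725×1670×(T − 12.72) + 0.2297×227×(T − 12.72) = 0
(241.1 + 1123.1 + 52.14) T = 241.1×338.8 + 1123.1×12.72 + 52.14×12.72
T = 96633 / 1416.3 = 68.2 °C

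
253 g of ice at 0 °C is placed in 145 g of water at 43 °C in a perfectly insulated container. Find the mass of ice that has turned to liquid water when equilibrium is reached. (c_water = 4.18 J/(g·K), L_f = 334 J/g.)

m_melted ≈ 78 g

Cooling the water to 0 °C releases 145×4.18×43 = 26062 J.
Melting all 253 g of ice would need 253×334 = 84502 J.
26062 J < 84502 J, so only part of the ice melts and the system sits at 0 °C.
m_melted×334 = 26062  ⇒  m_melted ≈ 78.03 g.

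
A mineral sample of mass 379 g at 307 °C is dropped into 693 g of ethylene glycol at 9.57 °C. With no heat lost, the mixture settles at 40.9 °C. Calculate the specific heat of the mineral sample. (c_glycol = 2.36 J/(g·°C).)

Energy conservation, ΣQ = 0:
379×c×(40.9 − 307) + 693×2.36×(40.9 − 9.57) = 0
-100852 c = -51240
c = -51240/-100852 ≈ 0.5081 J/(g·°C)

c ≈ 0.508 J/(g·°C)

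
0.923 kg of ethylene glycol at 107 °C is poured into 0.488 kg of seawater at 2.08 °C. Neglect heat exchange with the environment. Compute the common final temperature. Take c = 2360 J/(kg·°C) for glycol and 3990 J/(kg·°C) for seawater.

Taking heat into each body as positive, Σ m c ΔT = 0:
0.923×2360×(T − 107) + 0.488×3990×(T − 2.08) = 0
2178.3(T − 107) + 1947.1(T − 2.08) = 0
(2178.3 + 1947.1) T = 2178.3×107 + 1947.1×2.08
T = 237126/4125.4 ≈ 57.48 °C

T_f ≈ 57.5 °C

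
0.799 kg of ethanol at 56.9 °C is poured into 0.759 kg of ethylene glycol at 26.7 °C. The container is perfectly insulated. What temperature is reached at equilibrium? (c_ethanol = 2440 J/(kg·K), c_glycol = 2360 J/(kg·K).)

T_f ≈ 42.4 °C

Heat gained plus heat lost sum to zero:
0.799·2440·(T − 56.9) + 0.759·2360·(T − 26.7) = 0
3740.8 T = 158756
T = 158756 / 3740.8 = 42.4 °C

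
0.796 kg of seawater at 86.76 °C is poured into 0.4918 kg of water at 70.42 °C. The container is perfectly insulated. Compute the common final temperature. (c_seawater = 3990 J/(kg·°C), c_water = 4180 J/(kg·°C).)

T_f ≈ 80.3 °C

Heat lost by the seawater equals heat gained by the water:
0.796*3990*(86.76 − T) = 0.4918*4180*(T − 70.42)
3176(86.76 − T) = 2055.7(T − 70.42)
5231.8 T = 420317  ⇒  T ≈ 80.34 °C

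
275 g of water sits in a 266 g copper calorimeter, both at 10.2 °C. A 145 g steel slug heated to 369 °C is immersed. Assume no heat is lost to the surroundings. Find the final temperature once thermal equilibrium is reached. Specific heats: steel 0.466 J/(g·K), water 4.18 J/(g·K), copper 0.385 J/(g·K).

T_f ≈ 28.6 °C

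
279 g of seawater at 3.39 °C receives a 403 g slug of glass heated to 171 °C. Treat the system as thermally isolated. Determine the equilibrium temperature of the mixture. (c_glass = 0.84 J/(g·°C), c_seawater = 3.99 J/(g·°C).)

|Q_glass| = |Q_seawater|:
403·0.84·(171 − T) = 279·3.99·(T − 3.39)
338.52(171 − T) = 1113.2(T − 3.39)
1451.7 T = 61661  ⇒  T ≈ 42.47 °C

T_f ≈ 42.5 °C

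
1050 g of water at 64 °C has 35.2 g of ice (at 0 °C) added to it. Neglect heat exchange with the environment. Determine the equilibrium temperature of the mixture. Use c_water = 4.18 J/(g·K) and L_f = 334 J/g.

Energy balance with sensible and latent terms:
fusion: m_ice L_f = 35.2·334 = 11757; meltwater 0→T: 35.2·4.18·T = 147.14 T; water: 4389(T − 64)
4536.1 T = 280896 − 11757 = 269139
T ≈ 59.33 °C. Since T > 0 °C, the all-ice-melts assumption holds.

T_f ≈ 59.3 °C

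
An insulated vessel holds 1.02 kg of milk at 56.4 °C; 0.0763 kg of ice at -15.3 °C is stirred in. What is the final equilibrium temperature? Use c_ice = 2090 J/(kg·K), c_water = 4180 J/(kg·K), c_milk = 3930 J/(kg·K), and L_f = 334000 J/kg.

Net heat exchanged in the isolated system is zero:
warm ice to 0 °C: 0.0763·2090·(0 − (-15.3)) = 2439.8
  latent heat to melt: 0.0763·334000 = 25484
  warm the meltwater: 318.93 T
  milk cools: 1.02·3930·(T − 56.4) = 4008.6(T − 56.4)
4327.5 T = 226085 − 27924 = 198161
T ≈ 45.79 °C (positive, so assuming full melt was valid).

T_f ≈ 45.8 °C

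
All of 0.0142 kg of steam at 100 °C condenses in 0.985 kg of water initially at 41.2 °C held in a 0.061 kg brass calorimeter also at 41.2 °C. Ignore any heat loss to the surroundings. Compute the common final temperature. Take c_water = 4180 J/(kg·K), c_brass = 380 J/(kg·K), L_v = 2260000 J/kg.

Taking heat into each body as positive, Σ m c ΔT = 0:
latent heat released on condensation: 0.0142×2260000 = 32092; condensed water 100 °C→T: 59.36(T − 100); original water: 4117.3(T − 41.2); brass cup: 0.061×380×(T − 41.2) = 23.18(T − 41.2)
4199.8 T = 32092 + 5935.6 + 170588 = 208615
T ≈ 49.67 °C, under the boiling point, so the assumption holds.

T_f ≈ 49.7 °C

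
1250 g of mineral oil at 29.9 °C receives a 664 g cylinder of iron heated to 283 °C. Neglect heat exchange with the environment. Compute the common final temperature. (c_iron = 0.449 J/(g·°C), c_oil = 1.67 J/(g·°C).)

Setting the total heat transfer to zero:
664×0.449×(T − 283) + 1250×1.67×(T − 29.9) = 0
298.14(T − 283) + 2087.5(T − 29.9) = 0
2385.6 T = 146789
T = 146789/2385.6 ≈ 61.53 °C

T_f ≈ 61.5 °C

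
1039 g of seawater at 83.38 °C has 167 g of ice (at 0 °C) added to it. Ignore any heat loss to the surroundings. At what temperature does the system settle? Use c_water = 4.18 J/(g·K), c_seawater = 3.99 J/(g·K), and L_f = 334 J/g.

T_f ≈ 59.8 °C

Setting the total heat transfer to zero:
fusion: m_ice L_f = 167×334 = 55778
  warm the meltwater: 698.06 T
  seawater cools: 1039×3.99×(T − 83.38) = 4145.6(T − 83.38)
4843.7 T = 345661 − 55778 = 289883
T ≈ 59.85 °C. Since T > 0 °C, the all-ice-melts assumption holds.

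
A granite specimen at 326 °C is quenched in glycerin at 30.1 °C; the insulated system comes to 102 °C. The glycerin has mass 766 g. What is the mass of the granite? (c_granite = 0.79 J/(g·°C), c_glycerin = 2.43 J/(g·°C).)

Let T be the final temperature. ΣQ_i = 0:
m×0.79×(102 − 326) + 766×2.43×(102 − 30.1) = 0
-176.96 m = -133833
m = -133833/-176.96 ≈ 756.3 g

m ≈ 756 g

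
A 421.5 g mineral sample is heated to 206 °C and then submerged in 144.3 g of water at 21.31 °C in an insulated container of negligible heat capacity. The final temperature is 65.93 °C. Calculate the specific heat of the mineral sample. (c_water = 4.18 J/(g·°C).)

c ≈ 0.456 J/(g·°C)

Energy conservation, ΣQ = 0:
421.5×c×(65.93 − 206) + 144.3×4.18×(65.93 − 21.31) = 0
-59040 c = -26914
c = -26914/-59040 ≈ 0.4559 J/(g·°C)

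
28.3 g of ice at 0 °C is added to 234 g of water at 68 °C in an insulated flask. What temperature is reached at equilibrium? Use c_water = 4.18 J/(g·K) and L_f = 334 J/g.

T_f ≈ 52.0 °C

Conservation of energy gives ΣQ = 0:
melt ice: 28.3·334 = 9452.2
  meltwater 0→T: 28.3·4.18·T = 118.29 T
  water cools: 234·4.18·(T − 68) = 978.12(T − 68)
1096.4 T = 66512 − 9452.2 = 57060
T ≈ 52.04 °C. Since T > 0 °C, the all-ice-melts assumption holds.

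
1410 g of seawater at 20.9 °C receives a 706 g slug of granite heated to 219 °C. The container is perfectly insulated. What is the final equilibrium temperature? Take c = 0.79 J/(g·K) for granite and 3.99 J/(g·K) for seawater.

With ΣQ=0 the equilibrium temperature is the m·c-weighted mean:
T_f = (557.74*219 + 5625.9*20.9) / (557.74 + 5625.9)
    = 239726 / 6183.6 ≈ 38.77 °C

T_f ≈ 38.8 °C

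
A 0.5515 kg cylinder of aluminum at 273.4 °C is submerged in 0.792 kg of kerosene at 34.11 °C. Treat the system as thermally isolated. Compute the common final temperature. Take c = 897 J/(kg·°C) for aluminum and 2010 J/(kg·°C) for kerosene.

T_f ≈ 90.8 °C

Conservation of energy gives ΣQ = 0:
0.5515·897·(T − 273.4) + 0.792·2010·(T − 34.11) = 0
494.7(T − 273.4) + 1591.9(T − 34.11) = 0
2086.6 T = 189550
T ≈ 90.84 °C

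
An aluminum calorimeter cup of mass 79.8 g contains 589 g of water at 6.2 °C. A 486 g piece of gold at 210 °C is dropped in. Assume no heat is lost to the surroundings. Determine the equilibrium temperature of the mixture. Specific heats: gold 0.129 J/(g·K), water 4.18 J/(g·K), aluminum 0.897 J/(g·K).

T_f ≈ 11.1 °C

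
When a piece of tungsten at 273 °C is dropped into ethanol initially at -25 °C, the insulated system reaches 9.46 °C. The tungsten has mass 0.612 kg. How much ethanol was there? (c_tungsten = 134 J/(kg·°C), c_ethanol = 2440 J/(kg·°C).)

Net heat exchanged in the isolated system is zero:
0.612·134·(9.46 − 273) + m·2440·(9.46 − (-25)) = 0
84082 m = 21612
m = 21612/84082 ≈ 0.257 kg

m ≈ 0.257 kg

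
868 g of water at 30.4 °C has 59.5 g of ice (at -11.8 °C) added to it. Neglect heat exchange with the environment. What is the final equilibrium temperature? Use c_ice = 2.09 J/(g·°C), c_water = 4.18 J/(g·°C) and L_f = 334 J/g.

Taking heat into each body as positive, Σ m c ΔT = 0:
ice -11.8→0 °C: 59.5·2.09·11.8 = 1467.4
  latent heat to melt: 59.5·334 = 19873
  meltwater 0→T: 59.5·4.18·T = 248.71 T
  water cools: 868·4.18·(T − 30.4) = 3628.2(T − 30.4)
3876.9 T = 110298 − 21340 = 88958
T ≈ 22.95 °C — above 0 °C, consistent with complete melting.

T_f ≈ 22.9 °C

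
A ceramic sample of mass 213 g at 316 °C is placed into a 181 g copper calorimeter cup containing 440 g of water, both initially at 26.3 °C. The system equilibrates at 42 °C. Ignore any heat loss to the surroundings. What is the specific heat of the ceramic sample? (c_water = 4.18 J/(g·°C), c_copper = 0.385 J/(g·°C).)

c ≈ 0.514 J/(g·°C)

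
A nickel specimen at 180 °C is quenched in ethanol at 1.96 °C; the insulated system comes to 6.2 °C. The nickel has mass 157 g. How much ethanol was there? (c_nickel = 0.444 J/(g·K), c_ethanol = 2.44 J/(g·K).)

m ≈ 1170 g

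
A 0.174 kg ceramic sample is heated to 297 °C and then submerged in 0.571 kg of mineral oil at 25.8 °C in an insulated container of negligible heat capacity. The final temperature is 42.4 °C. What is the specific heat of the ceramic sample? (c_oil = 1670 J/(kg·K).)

Heat lost by the ceramic sample = heat gained by the oil:
0.174×c×(297 − 42.4) = 0.571×1670×(42.4 − 25.8)
44.3 c = 15829  ⇒  c ≈ 357.3 J/(kg·K)

c ≈ 357 J/(kg·K)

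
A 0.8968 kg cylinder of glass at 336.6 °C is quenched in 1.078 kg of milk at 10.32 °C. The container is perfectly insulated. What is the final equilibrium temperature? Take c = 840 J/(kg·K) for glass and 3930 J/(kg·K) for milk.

T_f ≈ 59.6 °C

Net heat exchanged in the isolated system is zero:
0.8968×840×(T − 336.6) + 1.078×3930×(T − 10.32) = 0
4989.9 T = 297286
T = 297286/4989.9 ≈ 59.58 °C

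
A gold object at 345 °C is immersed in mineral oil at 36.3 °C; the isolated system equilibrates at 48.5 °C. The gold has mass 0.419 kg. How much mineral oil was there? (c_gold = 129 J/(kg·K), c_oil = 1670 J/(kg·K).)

m ≈ 0.787 kg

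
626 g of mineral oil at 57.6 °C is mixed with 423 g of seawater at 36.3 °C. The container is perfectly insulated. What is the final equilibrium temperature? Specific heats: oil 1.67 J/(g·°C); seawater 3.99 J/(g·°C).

T_f ≈ 44.4 °C

Set heat shed by the hot body equal to heat absorbed by the cold body:
626·1.67·(57.6 − T) = 423·3.99·(T − 36.3)
1045.4(57.6 − T) = 1687.8(T − 36.3)
2733.2 T = 121482  ⇒  T ≈ 44.45 °C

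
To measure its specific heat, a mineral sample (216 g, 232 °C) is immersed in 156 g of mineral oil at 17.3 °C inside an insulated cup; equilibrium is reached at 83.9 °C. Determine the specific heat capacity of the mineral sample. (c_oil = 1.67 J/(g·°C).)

m_s c (T_s − T_f) = m_oil c_oil (T_f − T_0):
216·c·(232 − 83.9) = 156·1.67·(83.9 − 17.3)
31990 c = 17351  ⇒  c ≈ 0.5424 J/(g·°C)

c ≈ 0.542 J/(g·°C)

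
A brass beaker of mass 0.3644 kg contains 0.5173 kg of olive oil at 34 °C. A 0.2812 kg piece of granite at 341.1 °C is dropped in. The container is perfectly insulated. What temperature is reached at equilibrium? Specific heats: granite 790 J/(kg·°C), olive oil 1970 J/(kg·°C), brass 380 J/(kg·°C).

T_f ≈ 83.4 °C

Net heat exchanged in the isolated system is zero:
0.2812·790·(T − 341.1) + 0.5173·1970·(T − 34) + 0.3644·380·(T − 34) = 0
222.15(T − 341.1) + 1019.1(T − 34) + 138.47(T − 34) = 0
(222.15 + 1019.1 + 138.47) T = 222.15·341.1 + 1019.1·34 + 138.47·34
T = 115131 / 1379.7 = 83.4 °C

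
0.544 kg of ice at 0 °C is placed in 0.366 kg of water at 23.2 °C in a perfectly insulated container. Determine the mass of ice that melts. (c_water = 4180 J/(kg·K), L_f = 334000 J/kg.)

m_melted ≈ 0.106 kg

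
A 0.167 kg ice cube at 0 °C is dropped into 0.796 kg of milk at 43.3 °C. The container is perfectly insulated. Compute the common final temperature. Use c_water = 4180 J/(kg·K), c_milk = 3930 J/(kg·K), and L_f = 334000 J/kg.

Sum of m c ΔT and latent-heat terms is zero:
latent heat to melt: 0.167×334000 = 55778
  meltwater 0→T: 0.167×4180×T = 698.06 T
  milk: 3128.3(T − 43.3)
3826.3 T = 135455 − 55778 = 79677
T ≈ 20.82 °C. Since T > 0 °C, the all-ice-melts assumption holds.

T_f ≈ 20.8 °C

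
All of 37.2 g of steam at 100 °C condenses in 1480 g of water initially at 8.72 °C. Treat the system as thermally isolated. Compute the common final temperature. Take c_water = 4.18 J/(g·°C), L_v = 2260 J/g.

Sum of m c ΔT and latent-heat terms is zero:
condense steam: −37.2×2260 = −84072; condensed water 100 °C→T: 155.5(T − 100); original water: 6186.4(T − 8.72)
6341.9 T = 84072 + 15550 + 53945 = 153567
T ≈ 24.21 °C, under the boiling point, so the assumption holds.

T_f ≈ 24.2 °C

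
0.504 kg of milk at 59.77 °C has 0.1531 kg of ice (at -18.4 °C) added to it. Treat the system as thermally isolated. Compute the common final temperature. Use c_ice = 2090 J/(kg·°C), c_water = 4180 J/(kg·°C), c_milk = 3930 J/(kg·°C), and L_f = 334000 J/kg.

T_f ≈ 23.4 °C

Setting the total heat transfer to zero:
ice -18.4→0 °C: 0.1531·2090·18.4 = 5887.6; fusion: m_ice L_f = 0.1531·334000 = 51135; meltwater 0→T: 0.1531·4180·T = 639.96 T; milk cools: 0.504·3930·(T − 59.77) = 1980.7(T − 59.77)
2620.7 T = 118388 − 57023 = 61365
T ≈ 23.42 °C — above 0 °C, consistent with complete melting.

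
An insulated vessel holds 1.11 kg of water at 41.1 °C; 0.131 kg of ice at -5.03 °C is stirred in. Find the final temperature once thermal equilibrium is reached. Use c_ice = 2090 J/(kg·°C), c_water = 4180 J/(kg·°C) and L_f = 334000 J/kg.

T_f ≈ 28.1 °C

Energy balance with sensible and latent terms:
warm ice to 0 °C: 0.131·2090·(0 − (-5.03)) = 1377.2
  melt ice: 0.131·334000 = 43754
  meltwater 0→T: 0.131·4180·T = 547.58 T
  water: 4639.8(T − 41.1)
5187.4 T = 190696 − 45131 = 145565
T ≈ 28.06 °C — above 0 °C, consistent with complete melting.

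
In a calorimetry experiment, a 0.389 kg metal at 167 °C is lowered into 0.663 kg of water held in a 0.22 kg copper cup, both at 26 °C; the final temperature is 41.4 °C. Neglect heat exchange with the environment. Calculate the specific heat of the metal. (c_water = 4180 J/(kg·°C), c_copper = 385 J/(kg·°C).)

Net heat exchanged in the isolated system is zero:
0.389·c·(41.4 − 167) + 0.663·4180·(41.4 − 26) + 0.22·385·(41.4 − 26) = 0
-48.86 c = -43983
c = -43983/-48.86 ≈ 900.2 J/(kg·°C)

c ≈ 900 J/(kg·°C)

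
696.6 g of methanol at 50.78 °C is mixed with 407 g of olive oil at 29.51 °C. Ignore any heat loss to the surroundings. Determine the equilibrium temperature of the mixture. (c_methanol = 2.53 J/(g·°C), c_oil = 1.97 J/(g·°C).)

Net heat exchanged in the isolated system is zero:
696.6*2.53*(T − 50.78) + 407*1.97*(T − 29.51) = 0
(1762.4 + 801.79) T = 1762.4*50.78 + 801.79*29.51
T = 113155/2564.2 ≈ 44.13 °C

T_f ≈ 44.1 °C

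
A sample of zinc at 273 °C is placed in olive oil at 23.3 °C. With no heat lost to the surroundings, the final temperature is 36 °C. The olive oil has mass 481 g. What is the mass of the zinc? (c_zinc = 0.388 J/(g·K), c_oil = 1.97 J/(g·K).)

m ≈ 131 g

Heat lost by the zinc = heat gained by the oil:
m×0.388×(273 − 36) = 481×1.97×(36 − 23.3)
91.96 m = 12034  ⇒  m ≈ 130.9 g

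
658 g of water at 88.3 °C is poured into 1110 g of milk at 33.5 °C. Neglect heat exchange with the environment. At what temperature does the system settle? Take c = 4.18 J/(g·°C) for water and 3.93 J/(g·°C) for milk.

Setting the total heat transfer to zero:
658×4.18×(T − 88.3) + 1110×3.93×(T − 33.5) = 0
2750.4(T − 88.3) + 4362.3(T − 33.5) = 0
7112.7 T = 389001
T = 389001/7112.7 ≈ 54.69 °C

T_f ≈ 54.7 °C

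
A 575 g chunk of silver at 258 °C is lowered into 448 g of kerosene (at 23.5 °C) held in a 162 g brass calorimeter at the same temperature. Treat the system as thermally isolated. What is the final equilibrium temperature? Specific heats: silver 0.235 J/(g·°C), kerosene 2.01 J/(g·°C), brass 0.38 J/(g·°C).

T_f ≈ 52.4 °C

Conservation of energy gives ΣQ = 0:
575*0.235*(T − 258) + 448*2.01*(T − 23.5) + 162*0.38*(T − 23.5) = 0
135.12(T − 258) + 900.48(T − 23.5) + 61.56(T − 23.5) = 0
1097.2 T = 57470
T = 57470 / 1097.2 = 52.4 °C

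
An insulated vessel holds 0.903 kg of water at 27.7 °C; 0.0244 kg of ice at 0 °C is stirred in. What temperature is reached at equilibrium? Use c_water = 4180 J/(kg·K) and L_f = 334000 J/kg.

T_f ≈ 24.9 °C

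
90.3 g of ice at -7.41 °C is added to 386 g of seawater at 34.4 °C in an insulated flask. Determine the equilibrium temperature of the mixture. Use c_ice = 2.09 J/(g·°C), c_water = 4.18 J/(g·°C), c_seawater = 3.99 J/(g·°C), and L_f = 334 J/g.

Net heat exchanged in the isolated system is zero:
ice -7.41→0 °C: 90.3×2.09×7.41 = 1398.5
  latent heat to melt: 90.3×334 = 30160
  warm the meltwater: 377.45 T
  seawater: 1540.1(T − 34.4)
1917.6 T = 52981 − 31559 = 21422
T ≈ 11.17 °C — above 0 °C, consistent with complete melting.

T_f ≈ 11.2 °C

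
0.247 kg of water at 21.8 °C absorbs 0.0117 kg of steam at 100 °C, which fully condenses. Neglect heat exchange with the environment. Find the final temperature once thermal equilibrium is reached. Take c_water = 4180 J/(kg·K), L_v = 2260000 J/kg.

Let T be the final temperature. ΣQ_i = 0:
latent heat released on condensation: 0.0117×2260000 = 26442; condensed water 100 °C→T: 48.91(T − 100); original water: 1032.5(T − 21.8)
1081.4 T = 26442 + 4890.6 + 22508 = 53840
T ≈ 49.79 °C (< 100 °C, so full condensation is consistent).

T_f ≈ 49.8 °C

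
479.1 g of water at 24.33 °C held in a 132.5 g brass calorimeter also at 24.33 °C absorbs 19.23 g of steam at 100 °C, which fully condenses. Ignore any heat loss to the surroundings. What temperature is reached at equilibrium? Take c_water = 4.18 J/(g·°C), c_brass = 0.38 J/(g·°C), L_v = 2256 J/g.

T_f ≈ 47.5 °C

Let T be the final temperature. ΣQ_i = 0:
steam→water at 100 °C releases m L_v = 19.23·2256 = 43383
  condensed water 100 °C→T: 80.38(T − 100)
  water warms: 479.1·4.18·(T − 24.33) = 2002.6(T − 24.33)
  brass cup: 132.5·0.38·(T − 24.33) = 50.35(T − 24.33)
2133.4 T = 43383 + 8038.1 + 49949 = 101370
T ≈ 47.52 °C (< 100 °C, so full condensation is consistent).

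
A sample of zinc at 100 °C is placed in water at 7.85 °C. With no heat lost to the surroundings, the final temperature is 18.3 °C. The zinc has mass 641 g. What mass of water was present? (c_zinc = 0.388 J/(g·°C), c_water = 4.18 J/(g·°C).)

m ≈ 465 g

|Q_zinc| = |Q_water|:
641×0.388×(100 − 18.3) = m×4.18×(18.3 − 7.85)
43.68 m = 20319  ⇒  m ≈ 465.2 g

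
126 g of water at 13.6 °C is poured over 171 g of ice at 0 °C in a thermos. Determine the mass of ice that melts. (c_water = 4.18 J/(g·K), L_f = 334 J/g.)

m_melted ≈ 21.4 g

Water can give up m c ΔT = 126·4.18·13.6 = 7162.8 J before reaching 0 °C.
Fully melting the ice requires m_ice L_f = 171·334 = 57114 J.
7162.8 J < 57114 J, so only part of the ice melts and the system sits at 0 °C.
Mass melted = 7162.8/334 ≈ 21.45 g.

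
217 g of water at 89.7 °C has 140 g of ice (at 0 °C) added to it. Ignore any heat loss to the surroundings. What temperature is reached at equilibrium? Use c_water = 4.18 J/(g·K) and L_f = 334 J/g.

Conservation of energy gives ΣQ = 0:
fusion: m_ice L_f = 140×334 = 46760; meltwater 0→T: 140×4.18×T = 585.2 T; water: 907.06(T − 89.7)
1492.3 T = 81363 − 46760 = 34603
T ≈ 23.19 °C — above 0 °C, consistent with complete melting.

T_f ≈ 23.2 °C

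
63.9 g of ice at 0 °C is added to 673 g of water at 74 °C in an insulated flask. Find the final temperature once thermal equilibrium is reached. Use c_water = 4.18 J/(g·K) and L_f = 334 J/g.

T_f ≈ 60.7 °C

Conservation of energy gives ΣQ = 0:
fusion: m_ice L_f = 63.9·334 = 21343
  warm the meltwater: 267.1 T
  water cools: 673·4.18·(T − 74) = 2813.1(T − 74)
3080.2 T = 208172 − 21343 = 186830
T ≈ 60.65 °C — above 0 °C, consistent with complete melting.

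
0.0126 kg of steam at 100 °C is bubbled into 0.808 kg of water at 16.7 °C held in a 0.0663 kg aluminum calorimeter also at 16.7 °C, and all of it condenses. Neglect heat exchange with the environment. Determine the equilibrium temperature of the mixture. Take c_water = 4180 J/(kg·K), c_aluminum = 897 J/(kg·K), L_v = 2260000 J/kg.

T_f ≈ 26.1 °C

Taking heat into each body as positive, Σ m c ΔT = 0:
condense steam: −0.0126·2260000 = −28476; condensate cools 100→T: 0.0126·4180·(T − 100) = 52.67(T − 100); water warms: 0.808·4180·(T − 16.7) = 3377.4(T − 16.7); aluminum cup: 0.0663·897·(T − 16.7) = 59.47(T − 16.7)
3489.6 T = 28476 + 5266.8 + 57396 = 91139
T ≈ 26.12 °C — below 100 °C, confirming all the steam condensed.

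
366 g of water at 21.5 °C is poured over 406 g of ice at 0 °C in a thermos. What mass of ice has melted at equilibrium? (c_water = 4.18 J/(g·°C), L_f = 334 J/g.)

Water can give up m c ΔT = 366×4.18×21.5 = 32892 J before reaching 0 °C.
Melting all 406 g of ice would need 406×334 = 135604 J.
Since 32892 < 135604 J, not all the ice melts; equilibrium is at 0 °C.
Mass melted = 32892/334 ≈ 98.48 g.

m_melted ≈ 98.5 g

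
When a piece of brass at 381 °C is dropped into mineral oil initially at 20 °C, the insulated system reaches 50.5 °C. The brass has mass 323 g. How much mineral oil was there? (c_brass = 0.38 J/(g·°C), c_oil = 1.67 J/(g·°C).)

m ≈ 796 g

Setting the total heat transfer to zero:
323×0.38×(50.5 − 381) + m×1.67×(50.5 − 20) = 0
50.93 m = 40566
m = 40566/50.93 ≈ 796.4 g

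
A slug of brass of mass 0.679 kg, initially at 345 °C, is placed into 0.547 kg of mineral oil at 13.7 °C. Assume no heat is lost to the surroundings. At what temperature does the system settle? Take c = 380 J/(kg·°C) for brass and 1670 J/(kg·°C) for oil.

T_f ≈ 86.7 °C

|Q_brass| = |Q_oil|:
0.679·380·(345 − T) = 0.547·1670·(T − 13.7)
258.02(345 − T) = 913.49(T − 13.7)
1171.5 T = 101532  ⇒  T ≈ 86.67 °C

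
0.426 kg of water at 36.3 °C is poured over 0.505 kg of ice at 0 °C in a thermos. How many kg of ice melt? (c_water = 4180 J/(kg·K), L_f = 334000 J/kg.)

m_melted ≈ 0.194 kg

Water can give up m c ΔT = 0.426×4180×36.3 = 64639 J before reaching 0 °C.
Melting all 0.505 kg of ice would need 0.505×334000 = 168670 J.
That's not enough to melt it all — equilibrium is at 0 °C with ice remaining.
m_melted×334000 = 64639  ⇒  m_melted ≈ 0.1935 kg.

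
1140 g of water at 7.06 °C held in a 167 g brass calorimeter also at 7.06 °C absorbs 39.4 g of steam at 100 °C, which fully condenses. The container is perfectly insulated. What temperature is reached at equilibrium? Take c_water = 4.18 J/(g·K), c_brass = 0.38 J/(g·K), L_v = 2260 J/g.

T_f ≈ 28.0 °C

Energy balance with sensible and latent terms:
steam→water at 100 °C releases m L_v = 39.4·2260 = 89044; condensed water 100 °C→T: 164.69(T − 100); water warms: 1140·4.18·(T − 7.06) = 4765.2(T − 7.06); cup: 63.46(T − 7.06)
4993.4 T = 89044 + 16469 + 34090 = 139604
T ≈ 27.96 °C — below 100 °C, confirming all the steam condensed.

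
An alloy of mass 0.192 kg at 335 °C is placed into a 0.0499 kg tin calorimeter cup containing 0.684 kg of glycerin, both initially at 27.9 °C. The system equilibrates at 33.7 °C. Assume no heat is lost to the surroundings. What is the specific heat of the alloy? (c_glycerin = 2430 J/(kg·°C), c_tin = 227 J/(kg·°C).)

Taking heat into each body as positive, Σ m c ΔT = 0:
0.192×c×(33.7 − 335) + 0.684×2430×(33.7 − 27.9) + 0.0499×227×(33.7 − 27.9) = 0
-57.85 c = -9706
c = -9706/-57.85 ≈ 167.8 J/(kg·°C)

c ≈ 168 J/(kg·°C)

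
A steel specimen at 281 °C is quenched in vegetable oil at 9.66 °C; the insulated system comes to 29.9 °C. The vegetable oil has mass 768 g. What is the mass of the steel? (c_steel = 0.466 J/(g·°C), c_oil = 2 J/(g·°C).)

m ≈ 266 g

Heat lost by the steel = heat gained by the oil:
m·0.466·(281 − 29.9) = 768·2·(29.9 − 9.66)
117.01 m = 31089  ⇒  m ≈ 265.7 g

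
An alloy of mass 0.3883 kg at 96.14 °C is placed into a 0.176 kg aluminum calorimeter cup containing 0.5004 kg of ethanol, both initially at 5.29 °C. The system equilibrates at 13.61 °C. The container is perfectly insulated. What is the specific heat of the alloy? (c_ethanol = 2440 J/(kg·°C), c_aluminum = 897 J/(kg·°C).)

c ≈ 358 J/(kg·°C)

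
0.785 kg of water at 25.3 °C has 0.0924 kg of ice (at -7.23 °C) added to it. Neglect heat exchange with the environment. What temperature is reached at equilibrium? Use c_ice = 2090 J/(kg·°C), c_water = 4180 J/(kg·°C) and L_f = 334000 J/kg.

T_f ≈ 13.8 °C

Conservation of energy gives ΣQ = 0:
ice -7.23→0 °C: 0.0924×2090×7.23 = 1396.2; melt ice: 0.0924×334000 = 30862; meltwater 0→T: 0.0924×4180×T = 386.23 T; water cools: 0.785×4180×(T − 25.3) = 3281.3(T − 25.3)
3667.5 T = 83017 − 32258 = 50759
T ≈ 13.84 °C — above 0 °C, consistent with complete melting.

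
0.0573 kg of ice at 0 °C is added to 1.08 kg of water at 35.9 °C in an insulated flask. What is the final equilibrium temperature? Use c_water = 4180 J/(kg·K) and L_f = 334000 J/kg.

Conservation of energy gives ΣQ = 0:
melt ice: 0.0573·334000 = 19138
  meltwater 0→T: 0.0573·4180·T = 239.51 T
  water: 4514.4(T − 35.9)
4753.9 T = 162067 − 19138 = 142929
T ≈ 30.07 °C — above 0 °C, consistent with complete melting.

T_f ≈ 30.1 °C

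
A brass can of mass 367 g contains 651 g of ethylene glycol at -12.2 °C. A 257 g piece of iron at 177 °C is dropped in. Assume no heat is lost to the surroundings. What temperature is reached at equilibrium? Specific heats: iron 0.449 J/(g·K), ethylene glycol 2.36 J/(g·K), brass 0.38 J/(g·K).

T_f = Σ m_i c_i T_i / Σ m_i c_i:
T_f = (115.39·177 + 1536.4·(-12.2) + 139.46·(-12.2)) / (115.39 + 1536.4 + 139.46)
    = -20.44 / 1791.2 ≈ -0.01 °C

T_f ≈ -0.0 °C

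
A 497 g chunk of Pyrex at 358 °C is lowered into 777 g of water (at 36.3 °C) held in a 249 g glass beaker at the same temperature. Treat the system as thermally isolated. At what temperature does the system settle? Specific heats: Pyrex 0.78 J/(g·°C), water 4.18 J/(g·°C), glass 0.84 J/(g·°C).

T_f ≈ 68.7 °C

T_f is the heat-capacity-weighted average of the initial temperatures:
T_f = (387.66·358 + 3247.9·36.3 + 209.16·36.3) / (387.66 + 3247.9 + 209.16)
    = 264272 / 3844.7 ≈ 68.74 °C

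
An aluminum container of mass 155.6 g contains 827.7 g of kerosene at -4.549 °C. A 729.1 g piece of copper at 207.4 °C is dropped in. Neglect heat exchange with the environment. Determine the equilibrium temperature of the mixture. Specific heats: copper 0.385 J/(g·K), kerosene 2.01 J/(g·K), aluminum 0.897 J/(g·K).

Heat gained plus heat lost sum to zero:
729.1·0.385·(T − 207.4) + 827.7·2.01·(T − (-4.549)) + 155.6·0.897·(T − (-4.549)) = 0
280.7(T − 207.4) + 1663.7(T − (-4.549)) + 139.57(T − (-4.549)) = 0
2084 T = 50015
T = 50015 / 2084 = 24 °C

T_f ≈ 24.0 °C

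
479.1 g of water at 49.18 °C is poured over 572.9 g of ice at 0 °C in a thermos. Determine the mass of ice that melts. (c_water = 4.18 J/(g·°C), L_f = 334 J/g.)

Heat available from the water dropping to 0 °C: 479.1·4.18·49.18 = 98490 J.
To melt every bit of ice: 572.9·334 = 191349 J.
98490 J < 191349 J, so only part of the ice melts and the system sits at 0 °C.
m_melted·334 = 98490  ⇒  m_melted ≈ 294.9 g.

m_melted ≈ 295 g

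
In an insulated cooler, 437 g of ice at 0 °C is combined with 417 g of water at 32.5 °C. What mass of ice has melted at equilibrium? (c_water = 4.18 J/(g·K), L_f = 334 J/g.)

m_melted ≈ 170 g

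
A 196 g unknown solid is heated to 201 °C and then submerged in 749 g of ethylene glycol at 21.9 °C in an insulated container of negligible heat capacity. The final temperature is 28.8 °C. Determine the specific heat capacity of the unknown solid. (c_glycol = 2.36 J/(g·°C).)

c ≈ 0.361 J/(g·°C)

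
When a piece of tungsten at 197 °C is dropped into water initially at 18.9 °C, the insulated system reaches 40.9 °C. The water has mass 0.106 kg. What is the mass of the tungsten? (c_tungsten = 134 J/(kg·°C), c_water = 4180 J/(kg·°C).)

m ≈ 0.466 kg

Conservation of energy gives ΣQ = 0:
m×134×(40.9 − 197) + 0.106×4180×(40.9 − 18.9) = 0
-20917 m = -9747.8
m = -9747.8/-20917 ≈ 0.466 kg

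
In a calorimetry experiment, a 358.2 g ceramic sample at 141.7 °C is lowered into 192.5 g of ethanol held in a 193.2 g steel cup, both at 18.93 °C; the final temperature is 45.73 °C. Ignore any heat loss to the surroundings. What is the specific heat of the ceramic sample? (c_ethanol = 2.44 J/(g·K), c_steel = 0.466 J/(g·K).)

c ≈ 0.436 J/(g·K)

Taking heat into each body as positive, Σ m c ΔT = 0:
358.2·c·(45.73 − 141.7) + 192.5·2.44·(45.73 − 18.93) + 193.2·0.466·(45.73 − 18.93) = 0
-34376 c = -15001
c = -15001/-34376 ≈ 0.4364 J/(g·K)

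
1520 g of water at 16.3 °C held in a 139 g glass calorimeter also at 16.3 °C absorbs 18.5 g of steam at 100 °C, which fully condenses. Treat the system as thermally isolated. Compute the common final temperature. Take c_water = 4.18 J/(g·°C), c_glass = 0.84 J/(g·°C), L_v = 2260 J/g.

Net heat exchanged in the isolated system is zero:
latent heat released on condensation: 18.5×2260 = 41810
  condensed water 100 °C→T: 77.33(T − 100)
  original water: 6353.6(T − 16.3)
  cup: 116.76(T − 16.3)
6547.7 T = 41810 + 7733 + 105467 = 155010
T ≈ 23.67 °C, under the boiling point, so the assumption holds.

T_f ≈ 23.7 °C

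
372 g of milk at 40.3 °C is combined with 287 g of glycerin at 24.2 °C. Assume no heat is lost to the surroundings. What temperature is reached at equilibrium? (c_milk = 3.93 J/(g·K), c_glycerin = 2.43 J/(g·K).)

T_f ≈ 35.1 °C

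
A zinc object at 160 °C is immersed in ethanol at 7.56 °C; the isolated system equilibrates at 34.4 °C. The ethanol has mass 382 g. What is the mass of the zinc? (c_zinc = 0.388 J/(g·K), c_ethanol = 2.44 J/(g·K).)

Taking heat into each body as positive, Σ m c ΔT = 0:
m×0.388×(34.4 − 160) + 382×2.44×(34.4 − 7.56) = 0
-48.73 m = -25017
m = -25017/-48.73 ≈ 513.4 g

m ≈ 513 g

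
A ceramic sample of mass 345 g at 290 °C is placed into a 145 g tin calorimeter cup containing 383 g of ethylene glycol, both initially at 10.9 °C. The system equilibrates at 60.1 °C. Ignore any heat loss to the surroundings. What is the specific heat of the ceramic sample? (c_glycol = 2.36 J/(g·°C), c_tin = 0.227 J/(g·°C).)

c ≈ 0.581 J/(g·°C)

Heat gained plus heat lost sum to zero:
345·c·(60.1 − 290) + 383·2.36·(60.1 − 10.9) + 145·0.227·(60.1 − 10.9) = 0
-79316 c = -46090
c = -46090/-79316 ≈ 0.5811 J/(g·°C)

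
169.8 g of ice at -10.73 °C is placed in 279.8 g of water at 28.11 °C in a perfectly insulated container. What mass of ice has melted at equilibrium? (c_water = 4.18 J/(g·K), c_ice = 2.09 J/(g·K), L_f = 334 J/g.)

m_melted ≈ 87 g

Heat available from the water dropping to 0 °C: 279.8×4.18×28.11 = 32876 J.
Warming the ice to 0 °C takes 169.8×2.09×10.73 = 3807.9 J, leaving 29069 J for melting.
To melt every bit of ice: 169.8×334 = 56713 J.
29069 J < 56713 J, so only part of the ice melts and the system sits at 0 °C.
Mass melted = 29069/334 ≈ 87.03 g.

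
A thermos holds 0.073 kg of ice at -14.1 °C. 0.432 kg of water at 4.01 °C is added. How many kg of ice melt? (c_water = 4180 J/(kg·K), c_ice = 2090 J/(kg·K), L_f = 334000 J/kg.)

m_melted ≈ 0.0152 kg

Water can give up m c ΔT = 0.432·4180·4.01 = 7241.1 J before reaching 0 °C.
Warming the ice to 0 °C takes 0.073·2090·14.1 = 2151.2 J, leaving 5089.9 J for melting.
Melting all 0.073 kg of ice would need 0.073·334000 = 24382 J.
Since 5089.9 < 24382 J, not all the ice melts; equilibrium is at 0 °C.
m_melt = 5089.9 / L_f = 0.01524 kg.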